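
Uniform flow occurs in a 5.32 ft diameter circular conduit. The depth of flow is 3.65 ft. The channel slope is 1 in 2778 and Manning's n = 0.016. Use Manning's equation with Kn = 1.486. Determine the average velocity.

For a circular section of diameter D = 5.32 ft at depth y = 3.65 ft, the central angle is θ = 2 arccos(1 − 2y/D) = 3.904 rad. Then A = (D²/8)(θ − sin θ) = 16.26 ft² and P = Dθ/2 = 10.39 ft.
Hydraulic radius R = A/P = 16.26/10.39 = 1.565 ft.
From Manning's equation, V = (1.486/n) R^(2/3) S^(1/2) = (1.486/0.016) × 1.565^(2/3) × 0.00036^(1/2) = 2.38 ft/s.

V = 2.38 ft/s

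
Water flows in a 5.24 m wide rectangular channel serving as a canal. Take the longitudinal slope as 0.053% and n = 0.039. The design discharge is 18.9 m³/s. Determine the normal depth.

y_n = 4.39 m

Manning's equation rearranged: A R^(2/3) = nQ / (1·√S) = 0.039 × 18.9 / (√0.00053) = 32.02.
Try y = 5.17 m: A R^(2/3) = 39.17 — high.
Try y = 4.39 m: A R^(2/3) = 32 — matches.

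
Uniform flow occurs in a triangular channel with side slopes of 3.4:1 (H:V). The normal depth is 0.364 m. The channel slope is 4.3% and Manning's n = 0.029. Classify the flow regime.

supercritical

For a triangular section with side slope z = 3.4: A = zy² = 3.4×0.364² = 0.4505 m²; P = 2y√(1+z²) = 2×0.364×3.544 = 2.58 m.
Hydraulic radius R = A/P = 0.4505/2.58 = 0.1746 m.
V = (1/n) R^(2/3) √S = (1/0.029) × 0.1746^(2/3) × √0.043 = 2.234 m/s. Hydraulic depth D_h = A/T = 0.4505/2.475 = 0.182 m.
Froude number Fr = V/√(g·D_h) = 2.234/√(9.81×0.182) = 1.67, which is greater than 1, so the flow is supercritical.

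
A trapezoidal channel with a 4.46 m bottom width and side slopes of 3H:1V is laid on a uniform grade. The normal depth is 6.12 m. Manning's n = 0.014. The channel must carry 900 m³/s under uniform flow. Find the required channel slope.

With bottom width b = 4.46 m and side slope z = 3: A = (b + zy)y = (4.46 + 3×6.12)×6.12 = 139.7 m²; P = b + 2y√(1+z²) = 4.46 + 2×6.12×3.162 = 43.17 m.
Hydraulic radius R = A/P = 139.7/43.17 = 3.235 m.
From Manning's equation, S = [nQ / (1 A R^(2/3))]² = [0.014 × 900 / (1 × 139.7 × 3.235^(2/3))]² = 0.0017.

S = 0.0017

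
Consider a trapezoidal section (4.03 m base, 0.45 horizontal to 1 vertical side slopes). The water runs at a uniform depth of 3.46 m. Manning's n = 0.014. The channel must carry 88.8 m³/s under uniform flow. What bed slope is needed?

With bottom width b = 4.03 m and side slope z = 0.45: A = (b + zy)y = (4.03 + 0.45×3.46)×3.46 = 19.33 m²; P = b + 2y√(1+z²) = 4.03 + 2×3.46×1.097 = 11.62 m.
Hydraulic radius R = A/P = 19.33/11.62 = 1.664 m.
From Manning's equation, S = [nQ / (1 A R^(2/3))]² = [0.014 × 88.8 / (1 × 19.33 × 1.664^(2/3))]² = 0.0021.

S = 0.0021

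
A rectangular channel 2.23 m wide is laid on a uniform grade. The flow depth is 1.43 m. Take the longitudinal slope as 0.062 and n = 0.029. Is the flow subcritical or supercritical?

supercritical

Flow area A = b·y = 2.23 × 1.43 = 3.189 m². Wetted perimeter P = b + 2y = 2.23 + 2×1.43 = 5.09 m.
Hydraulic radius R = A/P = 3.189/5.09 = 0.6265 m.
V = (1/n) R^(2/3) √S = (1/0.029) × 0.6265^(2/3) × √0.062 = 6.287 m/s. Hydraulic depth D_h = A/T = 3.189/2.23 = 1.43 m.
Froude number Fr = V/√(g·D_h) = 6.287/√(9.81×1.43) = 1.68, which is greater than 1, so the flow is supercritical.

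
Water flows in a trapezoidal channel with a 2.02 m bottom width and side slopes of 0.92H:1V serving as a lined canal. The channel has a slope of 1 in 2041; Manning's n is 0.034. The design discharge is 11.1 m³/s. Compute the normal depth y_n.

y_n = 2.92 m

Manning's equation rearranged: A R^(2/3) = nQ / (1·√S) = 0.034 × 11.1 / (√0.00049) = 17.05.
Try y = 2.33 m: A R^(2/3) = 10.72 — short.
Try y = 2.92 m: A R^(2/3) = 17.04 — ≈ 17.05.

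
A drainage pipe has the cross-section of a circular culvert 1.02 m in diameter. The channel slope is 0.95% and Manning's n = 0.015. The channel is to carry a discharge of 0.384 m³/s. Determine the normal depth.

y_n = 0.293 m

Manning's equation rearranged: A R^(2/3) = nQ / (1·√S) = 0.015 × 0.384 / (√0.0095) = 0.0591.
At y = 0.363 m: A R^(2/3) = 0.08915 — high.
At y = 0.293 m: A R^(2/3) = 0.05914 — close enough.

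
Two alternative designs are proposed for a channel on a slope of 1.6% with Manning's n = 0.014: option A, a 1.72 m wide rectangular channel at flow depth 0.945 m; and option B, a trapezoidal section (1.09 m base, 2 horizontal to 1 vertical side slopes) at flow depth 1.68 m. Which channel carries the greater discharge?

Channel A: Flow area A = b·y = 1.72 × 0.945 = 1.625 m². Wetted perimeter P = b + 2y = 1.72 + 2×0.945 = 3.61 m. Hydraulic radius R = A/P = 1.625/3.61 = 0.4502 m. Q_A = (1/0.014)·1.625·0.4502^(2/3)·√0.016 = 8.627 m³/s.
Channel B: With bottom width b = 1.09 m and side slope z = 2: A = (b + zy)y = (1.09 + 2×1.68)×1.68 = 7.476 m²; P = b + 2y√(1+z²) = 1.09 + 2×1.68×2.236 = 8.603 m. Hydraulic radius R = A/P = 7.476/8.603 = 0.869 m. Q_B = (1/0.014)·7.476·0.869^(2/3)·√0.016 = 61.51 m³/s.
Q_A = 8.627 m³/s vs Q_B = 61.51 m³/s, so channel B carries more.

channel B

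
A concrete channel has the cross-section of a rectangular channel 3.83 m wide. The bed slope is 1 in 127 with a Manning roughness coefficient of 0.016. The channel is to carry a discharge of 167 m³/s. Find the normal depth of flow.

y_n = 6.11 m

Manning's equation rearranged: A R^(2/3) = nQ / (1·√S) = 0.016 × 167 / (√0.007874) = 30.11.
Try y = 7.01 m: A R^(2/3) = 35.25 — too large.
Try y = 5 m: A R^(2/3) = 23.79 — too small.
Try y = 6.11 m: A R^(2/3) = 30.09 — close enough.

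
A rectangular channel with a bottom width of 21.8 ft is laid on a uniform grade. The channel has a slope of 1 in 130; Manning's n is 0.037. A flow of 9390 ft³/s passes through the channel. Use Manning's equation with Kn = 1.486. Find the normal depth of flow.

y_n = 30.5 ft

Manning's equation rearranged: A R^(2/3) = nQ / (1.486·√S) = 0.037 × 9390 / (1.486 × √0.007692) = 2666.
Try y = 22.8 ft: A R^(2/3) = 1883 — low.
Try y = 30.5 ft: A R^(2/3) = 2666 — close enough.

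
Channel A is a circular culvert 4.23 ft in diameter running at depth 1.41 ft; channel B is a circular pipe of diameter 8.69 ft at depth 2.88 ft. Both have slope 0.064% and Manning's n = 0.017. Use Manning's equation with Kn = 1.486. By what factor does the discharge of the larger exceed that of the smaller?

Channel A: For a circular section of diameter D = 4.23 ft at depth y = 1.41 ft, the central angle is θ = 2 arccos(1 − 2y/D) = 2.462 rad. Then A = (D²/8)(θ − sin θ) = 4.101 ft² and P = Dθ/2 = 5.207 ft. Hydraulic radius R = A/P = 4.101/5.207 = 0.7875 ft. Q_A = (1.486/0.017)·4.101·0.7875^(2/3)·√0.00064 = 7.733 ft³/s.
Channel B: For a circular section of diameter D = 8.69 ft at depth y = 2.88 ft, the central angle is θ = 2 arccos(1 − 2y/D) = 2.454 rad. Then A = (D²/8)(θ − sin θ) = 17.17 ft² and P = Dθ/2 = 10.66 ft. Hydraulic radius R = A/P = 17.17/10.66 = 1.61 ft. Q_B = (1.486/0.017)·17.17·1.61^(2/3)·√0.00064 = 52.17 ft³/s.
The larger discharge is 52.17 ft³/s and the smaller is 7.733 ft³/s; the ratio is 6.75.

6.75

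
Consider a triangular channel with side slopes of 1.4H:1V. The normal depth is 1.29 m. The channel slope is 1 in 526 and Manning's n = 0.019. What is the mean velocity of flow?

For a triangular section with side slope z = 1.4: A = zy² = 1.4×1.29² = 2.33 m²; P = 2y√(1+z²) = 2×1.29×1.72 = 4.439 m.
Hydraulic radius R = A/P = 2.33/4.439 = 0.5249 m.
From Manning's equation, V = (1/n) R^(2/3) S^(1/2) = (1/0.019) × 0.5249^(2/3) × 0.001901^(1/2) = 1.49 m/s.

V = 1.49 m/s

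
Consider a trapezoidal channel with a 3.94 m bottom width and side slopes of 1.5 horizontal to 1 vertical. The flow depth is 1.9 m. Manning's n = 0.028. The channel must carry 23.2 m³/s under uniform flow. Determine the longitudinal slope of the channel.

S = 0.002

With bottom width b = 3.94 m and side slope z = 1.5: A = (b + zy)y = (3.94 + 1.5×1.9)×1.9 = 12.9 m²; P = b + 2y√(1+z²) = 3.94 + 2×1.9×1.803 = 10.79 m.
Hydraulic radius R = A/P = 12.9/10.79 = 1.196 m.
From Manning's equation, S = [nQ / (1 A R^(2/3))]² = [0.028 × 23.2 / (1 × 12.9 × 1.196^(2/3))]² = 0.002.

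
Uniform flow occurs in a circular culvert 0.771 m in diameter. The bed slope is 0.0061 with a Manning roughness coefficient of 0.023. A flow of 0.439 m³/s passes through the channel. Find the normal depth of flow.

y_n = 0.536 m

Manning's equation rearranged: A R^(2/3) = nQ / (1·√S) = 0.023 × 0.439 / (√0.0061) = 0.1293.
Try y = 0.633 m: A R^(2/3) = 0.156 — too large.
Try y = 0.459 m: A R^(2/3) = 0.1034 — too small.
Try y = 0.536 m: A R^(2/3) = 0.1293 — close enough.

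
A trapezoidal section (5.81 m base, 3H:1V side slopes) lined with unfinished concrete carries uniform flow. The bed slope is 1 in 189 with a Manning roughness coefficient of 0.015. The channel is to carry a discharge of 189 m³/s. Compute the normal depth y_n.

Manning's equation rearranged: A R^(2/3) = nQ / (1·√S) = 0.015 × 189 / (√0.005291) = 38.97.
At y = 2.84 m: A R^(2/3) = 58.24 — high.
At y = 2.07 m: A R^(2/3) = 29.89 — low.
At y = 2.35 m: A R^(2/3) = 38.93 — ≈ 38.97.

y_n = 2.35 m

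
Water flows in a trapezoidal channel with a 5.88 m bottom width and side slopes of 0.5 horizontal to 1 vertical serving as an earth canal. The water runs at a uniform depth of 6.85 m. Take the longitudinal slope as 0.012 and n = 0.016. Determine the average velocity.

V = 14.3 m/s

With bottom width b = 5.88 m and side slope z = 0.5: A = (b + zy)y = (5.88 + 0.5×6.85)×6.85 = 63.74 m²; P = b + 2y√(1+z²) = 5.88 + 2×6.85×1.118 = 21.2 m.
Hydraulic radius R = A/P = 63.74/21.2 = 3.007 m.
From Manning's equation, V = (1/n) R^(2/3) S^(1/2) = (1/0.016) × 3.007^(2/3) × 0.012^(1/2) = 14.3 m/s.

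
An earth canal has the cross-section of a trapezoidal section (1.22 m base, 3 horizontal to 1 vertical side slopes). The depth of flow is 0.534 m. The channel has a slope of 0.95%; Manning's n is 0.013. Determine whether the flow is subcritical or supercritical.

supercritical

With bottom width b = 1.22 m and side slope z = 3: A = (b + zy)y = (1.22 + 3×0.534)×0.534 = 1.507 m²; P = b + 2y√(1+z²) = 1.22 + 2×0.534×3.162 = 4.597 m.
Hydraulic radius R = A/P = 1.507/4.597 = 0.3278 m.
V = (1/n) R^(2/3) √S = (1/0.013) × 0.3278^(2/3) × √0.0095 = 3.564 m/s. Hydraulic depth D_h = A/T = 1.507/4.424 = 0.3406 m.
Froude number Fr = V/√(g·D_h) = 3.564/√(9.81×0.3406) = 1.95, which is greater than 1, so the flow is supercritical.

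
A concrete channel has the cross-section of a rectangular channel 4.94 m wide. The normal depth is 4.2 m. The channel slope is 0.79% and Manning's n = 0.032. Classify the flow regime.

Flow area A = b·y = 4.94 × 4.2 = 20.75 m². Wetted perimeter P = b + 2y = 4.94 + 2×4.2 = 13.34 m.
Hydraulic radius R = A/P = 20.75/13.34 = 1.555 m.
V = (1/n) R^(2/3) √S = (1/0.032) × 1.555^(2/3) × √0.0079 = 3.729 m/s. Hydraulic depth D_h = A/T = 20.75/4.94 = 4.2 m.
Froude number Fr = V/√(g·D_h) = 3.729/√(9.81×4.2) = 0.581, which is less than 1, so the flow is subcritical.

subcritical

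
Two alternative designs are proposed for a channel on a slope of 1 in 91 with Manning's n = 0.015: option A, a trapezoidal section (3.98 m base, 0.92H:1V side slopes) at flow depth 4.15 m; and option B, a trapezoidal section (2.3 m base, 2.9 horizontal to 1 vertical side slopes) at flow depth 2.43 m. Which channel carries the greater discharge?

Channel A: With bottom width b = 3.98 m and side slope z = 0.92: A = (b + zy)y = (3.98 + 0.92×4.15)×4.15 = 32.36 m²; P = b + 2y√(1+z²) = 3.98 + 2×4.15×1.359 = 15.26 m. Hydraulic radius R = A/P = 32.36/15.26 = 2.121 m. Q_A = (1/0.015)·32.36·2.121^(2/3)·√0.01099 = 373.3 m³/s.
Channel B: With bottom width b = 2.3 m and side slope z = 2.9: A = (b + zy)y = (2.3 + 2.9×2.43)×2.43 = 22.71 m²; P = b + 2y√(1+z²) = 2.3 + 2×2.43×3.068 = 17.21 m. Hydraulic radius R = A/P = 22.71/17.21 = 1.32 m. Q_B = (1/0.015)·22.71·1.32^(2/3)·√0.01099 = 191 m³/s.
Q_A = 373.3 m³/s vs Q_B = 191 m³/s, so channel A carries more.

channel A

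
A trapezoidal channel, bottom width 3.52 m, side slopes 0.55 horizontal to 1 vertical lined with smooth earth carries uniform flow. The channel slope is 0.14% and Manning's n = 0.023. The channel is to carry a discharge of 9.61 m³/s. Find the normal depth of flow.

y_n = 1.45 m

Manning's equation rearranged: A R^(2/3) = nQ / (1·√S) = 0.023 × 9.61 / (√0.0014) = 5.907.
Try y = 1.07 m: A R^(2/3) = 3.588 — too small.
Try y = 1.45 m: A R^(2/3) = 5.907 — ≈ 5.907.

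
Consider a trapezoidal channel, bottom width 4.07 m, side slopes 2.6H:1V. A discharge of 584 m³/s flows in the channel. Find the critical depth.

At critical depth, Q² T / (g A³) = 1, i.e. A³/T = Q²/g = 584²/9.81 = 34770.
Try y = 4.66 m: A³/T = 15160 — too small.
Try y = 5.62 m: A³/T = 34760 — matches.

y_c = 5.62 m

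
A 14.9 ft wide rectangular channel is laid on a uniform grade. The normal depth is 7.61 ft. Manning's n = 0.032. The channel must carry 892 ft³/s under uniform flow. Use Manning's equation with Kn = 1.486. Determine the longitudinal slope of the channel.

Flow area A = b·y = 14.9 × 7.61 = 113.4 ft². Wetted perimeter P = b + 2y = 14.9 + 2×7.61 = 30.12 ft.
Hydraulic radius R = A/P = 113.4/30.12 = 3.765 ft.
From Manning's equation, S = [nQ / (1.486 A R^(2/3))]² = [0.032 × 892 / (1.486 × 113.4 × 3.765^(2/3))]² = 0.0049.

S = 0.0049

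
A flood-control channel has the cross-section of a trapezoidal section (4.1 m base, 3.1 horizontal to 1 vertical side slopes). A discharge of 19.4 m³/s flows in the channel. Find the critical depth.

At critical depth, Q² T / (g A³) = 1, i.e. A³/T = Q²/g = 19.4²/9.81 = 38.36.
Trying y = 0.757 m: A³/T = 13.22 — too small.
Trying y = 1.02 m: A³/T = 38.99 — matches.

y_c = 1.02 m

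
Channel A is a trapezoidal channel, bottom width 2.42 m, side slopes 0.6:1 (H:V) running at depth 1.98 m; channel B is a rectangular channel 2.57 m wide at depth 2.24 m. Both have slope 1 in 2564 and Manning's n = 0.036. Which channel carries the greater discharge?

Channel A: With bottom width b = 2.42 m and side slope z = 0.6: A = (b + zy)y = (2.42 + 0.6×1.98)×1.98 = 7.144 m²; P = b + 2y√(1+z²) = 2.42 + 2×1.98×1.166 = 7.038 m. Hydraulic radius R = A/P = 7.144/7.038 = 1.015 m. Q_A = (1/0.036)·7.144·1.015^(2/3)·√0.00039 = 3.958 m³/s.
Channel B: Flow area A = b·y = 2.57 × 2.24 = 5.757 m². Wetted perimeter P = b + 2y = 2.57 + 2×2.24 = 7.05 m. Hydraulic radius R = A/P = 5.757/7.05 = 0.8166 m. Q_B = (1/0.036)·5.757·0.8166^(2/3)·√0.00039 = 2.759 m³/s.
Q_A = 3.958 m³/s vs Q_B = 2.759 m³/s, so channel A carries more.

channel A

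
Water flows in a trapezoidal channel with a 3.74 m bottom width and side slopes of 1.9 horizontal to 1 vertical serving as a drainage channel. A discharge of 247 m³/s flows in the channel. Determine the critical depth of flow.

y_c = 4.23 m

At critical depth, Q² T / (g A³) = 1, i.e. A³/T = Q²/g = 247²/9.81 = 6219.
At y = 4.58 m: A³/T = 8751 — too large.
At y = 4.23 m: A³/T = 6240 — ≈ 6219.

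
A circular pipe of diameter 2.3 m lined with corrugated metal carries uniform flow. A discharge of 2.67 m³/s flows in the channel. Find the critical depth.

y_c = 0.743 m

At critical depth, Q² T / (g A³) = 1, i.e. A³/T = Q²/g = 2.67²/9.81 = 0.7267.
At y = 0.575 m: A³/T = 0.269 — short.
At y = 0.883 m: A³/T = 1.417 — over.
At y = 0.743 m: A³/T = 0.7279 — close enough.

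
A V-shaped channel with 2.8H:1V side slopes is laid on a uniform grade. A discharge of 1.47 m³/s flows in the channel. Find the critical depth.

At critical depth, Q² T / (g A³) = 1, i.e. A³/T = Q²/g = 1.47²/9.81 = 0.2203.
At y = 0.389 m: A³/T = 0.03492 — short.
At y = 0.562 m: A³/T = 0.2198 — ≈ 0.2203.

y_c = 0.562 m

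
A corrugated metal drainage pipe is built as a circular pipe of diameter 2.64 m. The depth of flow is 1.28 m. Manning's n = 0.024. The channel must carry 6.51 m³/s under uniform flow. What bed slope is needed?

For a circular section of diameter D = 2.64 m at depth y = 1.28 m, the central angle is θ = 2 arccos(1 − 2y/D) = 3.081 rad. Then A = (D²/8)(θ − sin θ) = 2.631 m² and P = Dθ/2 = 4.067 m.
Hydraulic radius R = A/P = 2.631/4.067 = 0.647 m.
From Manning's equation, S = [nQ / (1 A R^(2/3))]² = [0.024 × 6.51 / (1 × 2.631 × 0.647^(2/3))]² = 0.0063.

S = 0.0063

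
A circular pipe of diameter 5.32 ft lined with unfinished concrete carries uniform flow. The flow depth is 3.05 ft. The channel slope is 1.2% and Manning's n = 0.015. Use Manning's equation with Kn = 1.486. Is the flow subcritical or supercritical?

supercritical

For a circular section of diameter D = 5.32 ft at depth y = 3.05 ft, the central angle is θ = 2 arccos(1 − 2y/D) = 3.436 rad. Then A = (D²/8)(θ − sin θ) = 13.18 ft² and P = Dθ/2 = 9.139 ft.
Hydraulic radius R = A/P = 13.18/9.139 = 1.442 ft.
V = (1.486/n) R^(2/3) √S = (1.486/0.015) × 1.442^(2/3) × √0.012 = 13.85 ft/s. Hydraulic depth D_h = A/T = 13.18/5.263 = 2.505 ft.
Froude number Fr = V/√(g·D_h) = 13.85/√(32.2×2.505) = 1.54, which is greater than 1, so the flow is supercritical.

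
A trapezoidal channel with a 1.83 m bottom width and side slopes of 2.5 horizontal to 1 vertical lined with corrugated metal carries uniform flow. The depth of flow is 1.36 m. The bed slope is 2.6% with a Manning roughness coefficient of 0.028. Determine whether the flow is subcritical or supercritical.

With bottom width b = 1.83 m and side slope z = 2.5: A = (b + zy)y = (1.83 + 2.5×1.36)×1.36 = 7.113 m²; P = b + 2y√(1+z²) = 1.83 + 2×1.36×2.693 = 9.154 m.
Hydraulic radius R = A/P = 7.113/9.154 = 0.777 m.
V = (1/n) R^(2/3) √S = (1/0.028) × 0.777^(2/3) × √0.026 = 4.867 m/s. Hydraulic depth D_h = A/T = 7.113/8.63 = 0.8242 m.
Froude number Fr = V/√(g·D_h) = 4.867/√(9.81×0.8242) = 1.71, which is greater than 1, so the flow is supercritical.

supercritical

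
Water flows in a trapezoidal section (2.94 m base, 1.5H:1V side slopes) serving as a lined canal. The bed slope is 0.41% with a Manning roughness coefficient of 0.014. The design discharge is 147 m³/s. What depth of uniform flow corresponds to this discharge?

Manning's equation rearranged: A R^(2/3) = nQ / (1·√S) = 0.014 × 147 / (√0.0041) = 32.14.
Try y = 3.4 m: A R^(2/3) = 40.43 — over.
Try y = 2.63 m: A R^(2/3) = 23.28 — short.
Try y = 3.06 m: A R^(2/3) = 32.16 — ≈ 32.14.

y_n = 3.06 m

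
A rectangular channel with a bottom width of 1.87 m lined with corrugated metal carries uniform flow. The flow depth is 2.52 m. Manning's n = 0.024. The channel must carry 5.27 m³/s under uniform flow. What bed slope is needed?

S = 0.0012

Flow area A = b·y = 1.87 × 2.52 = 4.712 m². Wetted perimeter P = b + 2y = 1.87 + 2×2.52 = 6.91 m.
Hydraulic radius R = A/P = 4.712/6.91 = 0.682 m.
From Manning's equation, S = [nQ / (1 A R^(2/3))]² = [0.024 × 5.27 / (1 × 4.712 × 0.682^(2/3))]² = 0.0012.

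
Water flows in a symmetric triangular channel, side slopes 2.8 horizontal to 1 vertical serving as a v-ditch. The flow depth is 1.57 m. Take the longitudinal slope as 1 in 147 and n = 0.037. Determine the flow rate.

Q = 12.6 m³/s

For a triangular section with side slope z = 2.8: A = zy² = 2.8×1.57² = 6.902 m²; P = 2y√(1+z²) = 2×1.57×2.973 = 9.336 m.
Hydraulic radius R = A/P = 6.902/9.336 = 0.7393 m.
Manning's equation: Q = (1/n) A R^(2/3) S^(1/2) = (1/0.037) × 6.902 × 0.7393^(2/3) × 0.006803^(1/2) = 12.6 m³/s.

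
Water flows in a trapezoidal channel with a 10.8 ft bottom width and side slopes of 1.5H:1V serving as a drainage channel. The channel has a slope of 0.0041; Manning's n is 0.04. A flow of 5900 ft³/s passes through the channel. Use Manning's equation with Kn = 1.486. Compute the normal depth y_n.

Manning's equation rearranged: A R^(2/3) = nQ / (1.486·√S) = 0.04 × 5900 / (1.486 × √0.0041) = 2480.
Trying y = 12.1 ft: A R^(2/3) = 1212 — low.
Trying y = 16.7 ft: A R^(2/3) = 2480 — close enough.

y_n = 16.7 ft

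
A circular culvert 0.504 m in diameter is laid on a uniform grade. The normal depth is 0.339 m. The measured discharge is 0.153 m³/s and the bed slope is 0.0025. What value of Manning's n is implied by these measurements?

n = 0.013

For a circular section of diameter D = 0.504 m at depth y = 0.339 m, the central angle is θ = 2 arccos(1 − 2y/D) = 3.847 rad. Then A = (D²/8)(θ − sin θ) = 0.1427 m² and P = Dθ/2 = 0.9693 m.
Hydraulic radius R = A/P = 0.1427/0.9693 = 0.1472 m.
Rearranging Manning's equation: n = (1/Q) A R^(2/3) S^(1/2) = (1/0.153) × 0.1427 × 0.1472^(2/3) × √0.0025 = 0.013.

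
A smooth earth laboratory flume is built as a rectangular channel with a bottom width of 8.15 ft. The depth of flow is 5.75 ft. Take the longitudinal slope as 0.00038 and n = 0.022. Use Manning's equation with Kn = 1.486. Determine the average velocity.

V = 2.35 ft/s

Flow area A = b·y = 8.15 × 5.75 = 46.86 ft². Wetted perimeter P = b + 2y = 8.15 + 2×5.75 = 19.65 ft.
Hydraulic radius R = A/P = 46.86/19.65 = 2.385 ft.
From Manning's equation, V = (1.486/n) R^(2/3) S^(1/2) = (1.486/0.022) × 2.385^(2/3) × 0.00038^(1/2) = 2.35 ft/s.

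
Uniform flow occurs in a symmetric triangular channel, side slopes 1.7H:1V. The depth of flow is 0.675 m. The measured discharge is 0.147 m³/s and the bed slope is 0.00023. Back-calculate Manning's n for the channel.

For a triangular section with side slope z = 1.7: A = zy² = 1.7×0.675² = 0.7746 m²; P = 2y√(1+z²) = 2×0.675×1.972 = 2.663 m.
Hydraulic radius R = A/P = 0.7746/2.663 = 0.2909 m.
Rearranging Manning's equation: n = (1/Q) A R^(2/3) S^(1/2) = (1/0.147) × 0.7746 × 0.2909^(2/3) × √0.00023 = 0.0351.

n = 0.0351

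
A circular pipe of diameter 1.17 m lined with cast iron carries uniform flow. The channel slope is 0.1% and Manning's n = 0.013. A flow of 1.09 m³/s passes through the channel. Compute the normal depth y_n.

y_n = 0.907 m

Manning's equation rearranged: A R^(2/3) = nQ / (1·√S) = 0.013 × 1.09 / (√0.001) = 0.4481.
At y = 0.62 m: A R^(2/3) = 0.2611 — low.
At y = 0.907 m: A R^(2/3) = 0.4483 — close enough.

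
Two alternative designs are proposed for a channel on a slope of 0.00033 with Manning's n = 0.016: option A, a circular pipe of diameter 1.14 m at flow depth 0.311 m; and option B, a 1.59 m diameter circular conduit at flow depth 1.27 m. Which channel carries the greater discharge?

channel B

Channel A: For a circular section of diameter D = 1.14 m at depth y = 0.311 m, the central angle is θ = 2 arccos(1 − 2y/D) = 2.198 rad. Then A = (D²/8)(θ − sin θ) = 0.2256 m² and P = Dθ/2 = 1.253 m. Hydraulic radius R = A/P = 0.2256/1.253 = 0.18 m. Q_A = (1/0.016)·0.2256·0.18^(2/3)·√0.00033 = 0.08167 m³/s.
Channel B: For a circular section of diameter D = 1.59 m at depth y = 1.27 m, the central angle is θ = 2 arccos(1 − 2y/D) = 4.422 rad. Then A = (D²/8)(θ − sin θ) = 1.7 m² and P = Dθ/2 = 3.516 m. Hydraulic radius R = A/P = 1.7/3.516 = 0.4836 m. Q_B = (1/0.016)·1.7·0.4836^(2/3)·√0.00033 = 1.189 m³/s.
Q_A = 0.08167 m³/s vs Q_B = 1.189 m³/s, so channel B carries more.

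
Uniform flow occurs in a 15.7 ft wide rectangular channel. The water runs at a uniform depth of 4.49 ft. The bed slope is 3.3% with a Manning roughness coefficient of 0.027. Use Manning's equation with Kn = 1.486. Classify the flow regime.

Flow area A = b·y = 15.7 × 4.49 = 70.49 ft². Wetted perimeter P = b + 2y = 15.7 + 2×4.49 = 24.68 ft.
Hydraulic radius R = A/P = 70.49/24.68 = 2.856 ft.
V = (1.486/n) R^(2/3) √S = (1.486/0.027) × 2.856^(2/3) × √0.033 = 20.13 ft/s. Hydraulic depth D_h = A/T = 70.49/15.7 = 4.49 ft.
Froude number Fr = V/√(g·D_h) = 20.13/√(32.2×4.49) = 1.67, which is greater than 1, so the flow is supercritical.

supercritical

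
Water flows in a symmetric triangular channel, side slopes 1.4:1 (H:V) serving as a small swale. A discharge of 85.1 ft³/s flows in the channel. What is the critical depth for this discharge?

At critical depth, Q² T / (g A³) = 1, i.e. A³/T = Q²/g = 85.1²/32.2 = 224.9.
Trying y = 2.15 ft: A³/T = 45.02 — short.
Trying y = 3.77 ft: A³/T = 746.3 — over.
Trying y = 2.97 ft: A³/T = 226.5 — matches.

y_c = 2.97 ft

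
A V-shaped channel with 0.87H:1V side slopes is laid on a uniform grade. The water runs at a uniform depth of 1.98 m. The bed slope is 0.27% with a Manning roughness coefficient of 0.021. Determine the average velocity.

For a triangular section with side slope z = 0.87: A = zy² = 0.87×1.98² = 3.411 m²; P = 2y√(1+z²) = 2×1.98×1.325 = 5.249 m.
Hydraulic radius R = A/P = 3.411/5.249 = 0.6498 m.
From Manning's equation, V = (1/n) R^(2/3) S^(1/2) = (1/0.021) × 0.6498^(2/3) × 0.0027^(1/2) = 1.86 m/s.

V = 1.86 m/s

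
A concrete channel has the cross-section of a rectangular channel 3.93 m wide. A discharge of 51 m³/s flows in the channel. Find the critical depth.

y_c = 2.58 m

For a rectangular channel, critical depth y_c = (q²/g)^(1/3) where q = Q/b = 51/3.93 = 12.98 m²/s.
So y_c = (12.98²/9.81)^(1/3) = 2.58 m.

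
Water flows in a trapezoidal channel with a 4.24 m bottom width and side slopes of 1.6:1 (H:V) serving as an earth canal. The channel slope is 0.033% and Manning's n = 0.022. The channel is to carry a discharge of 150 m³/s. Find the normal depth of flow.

Manning's equation rearranged: A R^(2/3) = nQ / (1·√S) = 0.022 × 150 / (√0.00033) = 181.7.
Trying y = 7.31 m: A R^(2/3) = 276.7 — too large.
Trying y = 6.08 m: A R^(2/3) = 181.5 — matches.

y_n = 6.08 m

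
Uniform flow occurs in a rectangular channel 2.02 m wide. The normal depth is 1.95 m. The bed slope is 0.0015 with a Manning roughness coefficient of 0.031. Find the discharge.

Q = 3.75 m³/s

Flow area A = b·y = 2.02 × 1.95 = 3.939 m². Wetted perimeter P = b + 2y = 2.02 + 2×1.95 = 5.92 m.
Hydraulic radius R = A/P = 3.939/5.92 = 0.6654 m.
Manning's equation: Q = (1/n) A R^(2/3) S^(1/2) = (1/0.031) × 3.939 × 0.6654^(2/3) × 0.0015^(1/2) = 3.75 m³/s.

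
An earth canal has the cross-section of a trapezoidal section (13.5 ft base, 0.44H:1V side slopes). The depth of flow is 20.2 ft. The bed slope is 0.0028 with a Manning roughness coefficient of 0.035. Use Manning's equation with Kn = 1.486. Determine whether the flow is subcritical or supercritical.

subcritical

With bottom width b = 13.5 ft and side slope z = 0.44: A = (b + zy)y = (13.5 + 0.44×20.2)×20.2 = 452.2 ft²; P = b + 2y√(1+z²) = 13.5 + 2×20.2×1.093 = 57.64 ft.
Hydraulic radius R = A/P = 452.2/57.64 = 7.846 ft.
V = (1.486/n) R^(2/3) √S = (1.486/0.035) × 7.846^(2/3) × √0.0028 = 8.871 ft/s. Hydraulic depth D_h = A/T = 452.2/31.28 = 14.46 ft.
Froude number Fr = V/√(g·D_h) = 8.871/√(32.2×14.46) = 0.411, which is less than 1, so the flow is subcritical.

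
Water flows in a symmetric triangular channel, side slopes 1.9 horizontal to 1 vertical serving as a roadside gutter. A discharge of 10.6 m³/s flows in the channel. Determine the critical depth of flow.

y_c = 1.45 m

At critical depth, Q² T / (g A³) = 1, i.e. A³/T = Q²/g = 10.6²/9.81 = 11.45.
At y = 1.58 m: A³/T = 17.77 — high.
At y = 1.45 m: A³/T = 11.57 — ≈ 11.45.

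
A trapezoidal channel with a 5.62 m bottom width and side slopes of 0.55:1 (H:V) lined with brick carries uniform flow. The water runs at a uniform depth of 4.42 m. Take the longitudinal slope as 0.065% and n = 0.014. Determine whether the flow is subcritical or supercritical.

subcritical

With bottom width b = 5.62 m and side slope z = 0.55: A = (b + zy)y = (5.62 + 0.55×4.42)×4.42 = 35.59 m²; P = b + 2y√(1+z²) = 5.62 + 2×4.42×1.141 = 15.71 m.
Hydraulic radius R = A/P = 35.59/15.71 = 2.265 m.
V = (1/n) R^(2/3) √S = (1/0.014) × 2.265^(2/3) × √0.00065 = 3.141 m/s. Hydraulic depth D_h = A/T = 35.59/10.48 = 3.395 m.
Froude number Fr = V/√(g·D_h) = 3.141/√(9.81×3.395) = 0.544, which is less than 1, so the flow is subcritical.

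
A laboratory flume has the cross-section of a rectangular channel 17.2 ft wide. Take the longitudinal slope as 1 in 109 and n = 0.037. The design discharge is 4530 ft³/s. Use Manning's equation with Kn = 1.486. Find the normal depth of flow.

Manning's equation rearranged: A R^(2/3) = nQ / (1.486·√S) = 0.037 × 4530 / (1.486 × √0.009174) = 1178.
At y = 26.3 ft: A R^(2/3) = 1572 — high.
At y = 17.8 ft: A R^(2/3) = 988.2 — low.
At y = 20.6 ft: A R^(2/3) = 1179 — ≈ 1178.

y_n = 20.6 ft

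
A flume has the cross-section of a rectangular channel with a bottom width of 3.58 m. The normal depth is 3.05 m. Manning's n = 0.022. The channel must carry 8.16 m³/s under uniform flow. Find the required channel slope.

Flow area A = b·y = 3.58 × 3.05 = 10.92 m². Wetted perimeter P = b + 2y = 3.58 + 2×3.05 = 9.68 m.
Hydraulic radius R = A/P = 10.92/9.68 = 1.128 m.
From Manning's equation, S = [nQ / (1 A R^(2/3))]² = [0.022 × 8.16 / (1 × 10.92 × 1.128^(2/3))]² = 0.00023.

S = 0.00023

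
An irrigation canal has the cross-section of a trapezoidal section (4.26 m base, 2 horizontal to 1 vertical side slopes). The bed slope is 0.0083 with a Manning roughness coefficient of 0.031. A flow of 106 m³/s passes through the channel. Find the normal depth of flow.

y_n = 2.72 m

Manning's equation rearranged: A R^(2/3) = nQ / (1·√S) = 0.031 × 106 / (√0.0083) = 36.07.
Try y = 1.92 m: A R^(2/3) = 17.67 — low.
Try y = 3.33 m: A R^(2/3) = 55.76 — high.
Try y = 2.72 m: A R^(2/3) = 36.19 — matches.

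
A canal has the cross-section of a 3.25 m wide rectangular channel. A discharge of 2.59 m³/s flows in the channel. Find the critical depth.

y_c = 0.402 m

For a rectangular channel, critical depth y_c = (q²/g)^(1/3) where q = Q/b = 2.59/3.25 = 0.7969 m²/s.
So y_c = (0.7969²/9.81)^(1/3) = 0.402 m.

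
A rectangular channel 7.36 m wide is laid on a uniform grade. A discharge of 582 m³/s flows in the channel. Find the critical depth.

y_c = 8.61 m

For a rectangular channel, critical depth y_c = (q²/g)^(1/3) where q = Q/b = 582/7.36 = 79.08 m²/s.
So y_c = (79.08²/9.81)^(1/3) = 8.61 m.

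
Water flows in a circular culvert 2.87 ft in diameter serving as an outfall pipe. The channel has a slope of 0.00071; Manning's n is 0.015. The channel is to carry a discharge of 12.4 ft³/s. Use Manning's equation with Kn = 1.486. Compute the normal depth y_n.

Manning's equation rearranged: A R^(2/3) = nQ / (1.486·√S) = 0.015 × 12.4 / (1.486 × √0.00071) = 4.697.
Trying y = 2.56 ft: A R^(2/3) = 5.504 — over.
Trying y = 1.61 ft: A R^(2/3) = 3.135 — short.
Trying y = 2.14 ft: A R^(2/3) = 4.696 — ≈ 4.697.

y_n = 2.14 ft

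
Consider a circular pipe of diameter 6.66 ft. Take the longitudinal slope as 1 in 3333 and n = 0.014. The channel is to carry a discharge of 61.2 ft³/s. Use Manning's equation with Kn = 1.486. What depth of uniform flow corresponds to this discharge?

y_n = 4.03 ft

Manning's equation rearranged: A R^(2/3) = nQ / (1.486·√S) = 0.014 × 61.2 / (1.486 × √0.0003) = 33.29.
Try y = 4.5 ft: A R^(2/3) = 39.08 — high.
Try y = 4.03 ft: A R^(2/3) = 33.31 — close enough.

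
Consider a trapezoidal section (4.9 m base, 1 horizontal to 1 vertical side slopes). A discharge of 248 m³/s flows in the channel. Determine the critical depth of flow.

At critical depth, Q² T / (g A³) = 1, i.e. A³/T = Q²/g = 248²/9.81 = 6270.
At y = 5.21 m: A³/T = 9539 — too large.
At y = 4.67 m: A³/T = 6269 — ≈ 6270.

y_c = 4.67 m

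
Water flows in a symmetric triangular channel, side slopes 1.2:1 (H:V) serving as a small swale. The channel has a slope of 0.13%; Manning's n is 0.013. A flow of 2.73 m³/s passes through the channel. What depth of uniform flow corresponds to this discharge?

y_n = 1.18 m

Manning's equation rearranged: A R^(2/3) = nQ / (1·√S) = 0.013 × 2.73 / (√0.0013) = 0.9843.
Trying y = 1.42 m: A R^(2/3) = 1.615 — high.
Trying y = 1.04 m: A R^(2/3) = 0.704 — low.
Trying y = 1.18 m: A R^(2/3) = 0.9859 — ≈ 0.9843.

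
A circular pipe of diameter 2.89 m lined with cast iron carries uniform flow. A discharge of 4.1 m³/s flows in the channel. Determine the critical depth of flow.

At critical depth, Q² T / (g A³) = 1, i.e. A³/T = Q²/g = 4.1²/9.81 = 1.714.
Trying y = 1.07 m: A³/T = 3.859 — too large.
Trying y = 0.867 m: A³/T = 1.712 — matches.

y_c = 0.867 m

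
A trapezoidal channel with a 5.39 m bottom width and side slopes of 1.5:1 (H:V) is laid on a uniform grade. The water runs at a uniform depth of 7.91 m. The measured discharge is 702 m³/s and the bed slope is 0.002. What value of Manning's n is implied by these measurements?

n = 0.022

With bottom width b = 5.39 m and side slope z = 1.5: A = (b + zy)y = (5.39 + 1.5×7.91)×7.91 = 136.5 m²; P = b + 2y√(1+z²) = 5.39 + 2×7.91×1.803 = 33.91 m.
Hydraulic radius R = A/P = 136.5/33.91 = 4.025 m.
Rearranging Manning's equation: n = (1/Q) A R^(2/3) S^(1/2) = (1/702) × 136.5 × 4.025^(2/3) × √0.002 = 0.022.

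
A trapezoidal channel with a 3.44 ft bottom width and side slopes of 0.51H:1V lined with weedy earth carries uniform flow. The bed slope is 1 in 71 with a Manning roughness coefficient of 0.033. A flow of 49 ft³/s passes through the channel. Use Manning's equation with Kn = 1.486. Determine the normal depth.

Manning's equation rearranged: A R^(2/3) = nQ / (1.486·√S) = 0.033 × 49 / (1.486 × √0.01408) = 9.169.
Try y = 1.53 ft: A R^(2/3) = 6.193 — short.
Try y = 2.27 ft: A R^(2/3) = 11.93 — over.
Try y = 1.94 ft: A R^(2/3) = 9.17 — matches.

y_n = 1.94 ft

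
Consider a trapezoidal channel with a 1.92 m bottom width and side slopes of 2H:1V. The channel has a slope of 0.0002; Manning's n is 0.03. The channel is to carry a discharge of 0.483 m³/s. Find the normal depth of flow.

y_n = 0.599 m

Manning's equation rearranged: A R^(2/3) = nQ / (1·√S) = 0.03 × 0.483 / (√0.0002) = 1.025.
Trying y = 0.493 m: A R^(2/3) = 0.7079 — short.
Trying y = 0.665 m: A R^(2/3) = 1.253 — over.
Trying y = 0.599 m: A R^(2/3) = 1.024 — ≈ 1.025.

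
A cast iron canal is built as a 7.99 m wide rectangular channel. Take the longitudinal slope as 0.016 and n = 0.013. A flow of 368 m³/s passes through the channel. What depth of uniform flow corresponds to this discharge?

Manning's equation rearranged: A R^(2/3) = nQ / (1·√S) = 0.013 × 368 / (√0.016) = 37.82.
At y = 3.99 m: A R^(2/3) = 50.54 — over.
At y = 3.22 m: A R^(2/3) = 37.83 — close enough.

y_n = 3.22 m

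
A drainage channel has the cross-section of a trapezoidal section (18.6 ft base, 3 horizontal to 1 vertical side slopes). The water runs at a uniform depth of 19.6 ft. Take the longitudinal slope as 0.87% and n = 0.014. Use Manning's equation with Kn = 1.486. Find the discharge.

Q = 72700 ft³/s

With bottom width b = 18.6 ft and side slope z = 3: A = (b + zy)y = (18.6 + 3×19.6)×19.6 = 1517 ft²; P = b + 2y√(1+z²) = 18.6 + 2×19.6×3.162 = 142.6 ft.
Hydraulic radius R = A/P = 1517/142.6 = 10.64 ft.
Manning's equation: Q = (1.486/n) A R^(2/3) S^(1/2) = (1.486/0.014) × 1517 × 10.64^(2/3) × 0.0087^(1/2) = 72700 ft³/s.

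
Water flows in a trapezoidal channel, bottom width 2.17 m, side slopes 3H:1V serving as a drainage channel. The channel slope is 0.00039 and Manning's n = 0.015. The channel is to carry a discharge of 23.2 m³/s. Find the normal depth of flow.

y_n = 2.01 m

Manning's equation rearranged: A R^(2/3) = nQ / (1·√S) = 0.015 × 23.2 / (√0.00039) = 17.62.
Trying y = 2.31 m: A R^(2/3) = 24.43 — over.
Trying y = 1.64 m: A R^(2/3) = 11.06 — short.
Trying y = 2.01 m: A R^(2/3) = 17.64 — ≈ 17.62.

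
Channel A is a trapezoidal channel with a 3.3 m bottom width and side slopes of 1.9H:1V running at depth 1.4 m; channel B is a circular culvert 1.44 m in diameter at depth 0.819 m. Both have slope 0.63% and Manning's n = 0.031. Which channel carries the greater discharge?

Channel A: With bottom width b = 3.3 m and side slope z = 1.9: A = (b + zy)y = (3.3 + 1.9×1.4)×1.4 = 8.344 m²; P = b + 2y√(1+z²) = 3.3 + 2×1.4×2.147 = 9.312 m. Hydraulic radius R = A/P = 8.344/9.312 = 0.8961 m. Q_A = (1/0.031)·8.344·0.8961^(2/3)·√0.0063 = 19.86 m³/s.
Channel B: For a circular section of diameter D = 1.44 m at depth y = 0.819 m, the central angle is θ = 2 arccos(1 − 2y/D) = 3.417 rad. Then A = (D²/8)(θ − sin θ) = 0.9564 m² and P = Dθ/2 = 2.461 m. Hydraulic radius R = A/P = 0.9564/2.461 = 0.3887 m. Q_B = (1/0.031)·0.9564·0.3887^(2/3)·√0.0063 = 1.304 m³/s.
Q_A = 19.86 m³/s vs Q_B = 1.304 m³/s, so channel A carries more.

channel A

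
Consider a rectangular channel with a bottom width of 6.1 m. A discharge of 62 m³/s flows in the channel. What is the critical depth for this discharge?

y_c = 2.19 m

For a rectangular channel, critical depth y_c = (q²/g)^(1/3) where q = Q/b = 62/6.1 = 10.16 m²/s.
So y_c = (10.16²/9.81)^(1/3) = 2.19 m.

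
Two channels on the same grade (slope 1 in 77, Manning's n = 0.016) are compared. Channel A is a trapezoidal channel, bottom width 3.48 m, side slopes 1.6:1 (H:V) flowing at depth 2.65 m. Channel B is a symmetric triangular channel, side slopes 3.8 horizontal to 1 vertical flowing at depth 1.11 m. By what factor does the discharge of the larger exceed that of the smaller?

8.74

Channel A: With bottom width b = 3.48 m and side slope z = 1.6: A = (b + zy)y = (3.48 + 1.6×2.65)×2.65 = 20.46 m²; P = b + 2y√(1+z²) = 3.48 + 2×2.65×1.887 = 13.48 m. Hydraulic radius R = A/P = 20.46/13.48 = 1.518 m. Q_A = (1/0.016)·20.46·1.518^(2/3)·√0.01299 = 192.4 m³/s.
Channel B: For a triangular section with side slope z = 3.8: A = zy² = 3.8×1.11² = 4.682 m²; P = 2y√(1+z²) = 2×1.11×3.929 = 8.723 m. Hydraulic radius R = A/P = 4.682/8.723 = 0.5367 m. Q_B = (1/0.016)·4.682·0.5367^(2/3)·√0.01299 = 22.02 m³/s.
The larger discharge is 192.4 m³/s and the smaller is 22.02 m³/s; the ratio is 8.74.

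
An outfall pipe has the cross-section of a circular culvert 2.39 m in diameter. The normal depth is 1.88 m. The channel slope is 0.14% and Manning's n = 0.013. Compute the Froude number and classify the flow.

subcritical

For a circular section of diameter D = 2.39 m at depth y = 1.88 m, the central angle is θ = 2 arccos(1 − 2y/D) = 4.362 rad. Then A = (D²/8)(θ − sin θ) = 3.786 m² and P = Dθ/2 = 5.213 m.
Hydraulic radius R = A/P = 3.786/5.213 = 0.7262 m.
V = (1/n) R^(2/3) √S = (1/0.013) × 0.7262^(2/3) × √0.0014 = 2.325 m/s. Hydraulic depth D_h = A/T = 3.786/1.958 = 1.933 m.
Froude number Fr = V/√(g·D_h) = 2.325/√(9.81×1.933) = 0.534, which is less than 1, so the flow is subcritical.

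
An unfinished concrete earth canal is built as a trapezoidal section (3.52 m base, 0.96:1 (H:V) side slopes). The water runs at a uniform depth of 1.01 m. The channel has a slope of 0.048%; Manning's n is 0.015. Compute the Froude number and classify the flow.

With bottom width b = 3.52 m and side slope z = 0.96: A = (b + zy)y = (3.52 + 0.96×1.01)×1.01 = 4.534 m²; P = b + 2y√(1+z²) = 3.52 + 2×1.01×1.386 = 6.32 m.
Hydraulic radius R = A/P = 4.534/6.32 = 0.7175 m.
V = (1/n) R^(2/3) √S = (1/0.015) × 0.7175^(2/3) × √0.00048 = 1.171 m/s. Hydraulic depth D_h = A/T = 4.534/5.459 = 0.8306 m.
Froude number Fr = V/√(g·D_h) = 1.171/√(9.81×0.8306) = 0.41, which is less than 1, so the flow is subcritical.

subcritical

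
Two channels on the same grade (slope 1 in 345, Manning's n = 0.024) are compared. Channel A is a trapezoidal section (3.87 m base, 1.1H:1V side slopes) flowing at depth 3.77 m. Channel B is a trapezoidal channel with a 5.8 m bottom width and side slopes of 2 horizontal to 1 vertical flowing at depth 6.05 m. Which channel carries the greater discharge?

channel B

Channel A: With bottom width b = 3.87 m and side slope z = 1.1: A = (b + zy)y = (3.87 + 1.1×3.77)×3.77 = 30.22 m²; P = b + 2y√(1+z²) = 3.87 + 2×3.77×1.487 = 15.08 m. Hydraulic radius R = A/P = 30.22/15.08 = 2.004 m. Q_A = (1/0.024)·30.22·2.004^(2/3)·√0.002899 = 107.8 m³/s.
Channel B: With bottom width b = 5.8 m and side slope z = 2: A = (b + zy)y = (5.8 + 2×6.05)×6.05 = 108.3 m²; P = b + 2y√(1+z²) = 5.8 + 2×6.05×2.236 = 32.86 m. Hydraulic radius R = A/P = 108.3/32.86 = 3.296 m. Q_B = (1/0.024)·108.3·3.296^(2/3)·√0.002899 = 538 m³/s.
Q_A = 107.8 m³/s vs Q_B = 538 m³/s, so channel B carries more.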